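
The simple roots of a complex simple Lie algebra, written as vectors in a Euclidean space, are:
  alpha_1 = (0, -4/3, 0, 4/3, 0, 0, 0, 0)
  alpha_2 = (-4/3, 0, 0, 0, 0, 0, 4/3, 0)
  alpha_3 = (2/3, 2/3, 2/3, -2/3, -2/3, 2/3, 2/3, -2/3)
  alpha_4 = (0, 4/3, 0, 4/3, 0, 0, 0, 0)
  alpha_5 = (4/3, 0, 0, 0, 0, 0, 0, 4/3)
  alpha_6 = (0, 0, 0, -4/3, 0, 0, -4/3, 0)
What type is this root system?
Compute the Cartan integers a_ij = 2(alpha_i, alpha_j)/(alpha_j, alpha_j); the resulting 6x6 Cartan matrix is
[[2, 0, -1, 0, 0, -1], [0, 2, 0, 0, -1, -1], [-1, 0, 2, 0, 0, 0], [0, 0, 0, 2, 0, -1], [0, -1, 0, 0, 2, 0], [-1, -1, 0, -1, 0, 2]].
All simple roots have the same length, so the diagram is simply laced. The associated Dynkin diagram is a chain of 5 nodes with one extra node attached to the third node from one end (E_6), so the type is E_6.

E_6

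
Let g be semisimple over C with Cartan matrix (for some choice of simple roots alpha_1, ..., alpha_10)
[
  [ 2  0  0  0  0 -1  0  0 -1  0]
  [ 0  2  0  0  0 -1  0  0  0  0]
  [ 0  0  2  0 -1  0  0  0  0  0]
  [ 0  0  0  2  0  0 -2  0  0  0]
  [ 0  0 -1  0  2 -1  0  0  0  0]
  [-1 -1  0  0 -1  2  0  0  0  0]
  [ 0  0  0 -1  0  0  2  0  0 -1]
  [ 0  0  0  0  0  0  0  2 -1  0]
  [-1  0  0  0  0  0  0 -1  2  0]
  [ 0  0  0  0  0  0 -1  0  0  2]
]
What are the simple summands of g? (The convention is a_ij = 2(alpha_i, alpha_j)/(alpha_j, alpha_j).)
type C_3 ⊕ type E_7

The diagram associated to this matrix has two connected components: the simple roots {alpha_4, alpha_7, alpha_10} form a chain of 3 nodes with a double edge at one end; the terminal node there is the unique long simple root (C_3), and {alpha_1, alpha_2, alpha_3, alpha_5, alpha_6, alpha_8, alpha_9} form a chain of 6 nodes with one extra node attached to the third node from one end (E_7). A semisimple Lie algebra decomposes uniquely as the direct sum of simple ideals, one per connected component of its Dynkin diagram, so g ≅ C_3 ⊕ E_7 (dimension 21 + 133 = 154).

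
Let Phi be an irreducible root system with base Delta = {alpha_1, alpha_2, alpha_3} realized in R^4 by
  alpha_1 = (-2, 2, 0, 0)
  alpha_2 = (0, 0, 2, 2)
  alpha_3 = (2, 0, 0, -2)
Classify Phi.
A_3

Compute the Cartan integers a_ij = 2(alpha_i, alpha_j)/(alpha_j, alpha_j); the resulting 3x3 Cartan matrix is
[[2, 0, -1], [0, 2, -1], [-1, -1, 2]].
All simple roots have the same length, so the diagram is simply laced. The associated Dynkin diagram is a chain of 3 nodes with single edges (A_3), so the type is A_3 (the algebra sl(4)).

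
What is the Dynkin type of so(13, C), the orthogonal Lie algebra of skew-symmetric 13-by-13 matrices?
This is so(13) with 13 odd, which has dimension 13(13-1)/2 = 78 and rank (13-1)/2 = 6. In the classification of classical Lie algebras, the orthogonal algebra so(2n+1) in an odd number of variables has type B_n; here n = 6, so the Dynkin diagram is a chain of 6 nodes with a double edge at one end; the terminal node there is the unique short simple root (B_6). Hence the type is B_6.

B_6 (so(13))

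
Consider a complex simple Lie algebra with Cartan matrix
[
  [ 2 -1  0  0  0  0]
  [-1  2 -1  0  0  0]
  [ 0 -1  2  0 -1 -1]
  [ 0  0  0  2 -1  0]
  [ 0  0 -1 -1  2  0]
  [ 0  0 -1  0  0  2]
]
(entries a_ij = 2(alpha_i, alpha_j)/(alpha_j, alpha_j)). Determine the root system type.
The matrix has rank 6 with 2's on the diagonal. Reading the off-diagonal entries as Dynkin edges (a single edge where a_ij = a_ji = -1; a double or triple edge where a_ij * a_ji = 2 or 3), the diagram is a chain of 5 nodes with one extra node attached to the third node from one end (E_6). One simple-root ordering that puts it in standard form is (alpha_4, alpha_6, alpha_5, alpha_3, alpha_2, alpha_1). So the algebra is type E_6.

E_6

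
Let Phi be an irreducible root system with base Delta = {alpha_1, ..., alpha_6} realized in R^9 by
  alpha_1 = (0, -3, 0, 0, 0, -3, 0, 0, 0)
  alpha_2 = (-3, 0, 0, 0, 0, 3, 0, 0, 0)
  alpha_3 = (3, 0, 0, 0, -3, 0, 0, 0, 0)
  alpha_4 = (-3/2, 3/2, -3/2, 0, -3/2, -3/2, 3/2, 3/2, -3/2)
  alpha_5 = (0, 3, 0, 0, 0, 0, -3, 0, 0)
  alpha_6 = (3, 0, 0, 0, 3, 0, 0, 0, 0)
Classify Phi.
type E_6

Compute the Cartan integers a_ij = 2(alpha_i, alpha_j)/(alpha_j, alpha_j); the resulting 6x6 Cartan matrix is
[[2, -1, 0, 0, -1, 0], [-1, 2, -1, 0, 0, -1], [0, -1, 2, 0, 0, 0], [0, 0, 0, 2, 0, -1], [-1, 0, 0, 0, 2, 0], [0, -1, 0, -1, 0, 2]].
All simple roots have the same length, so the diagram is simply laced. The associated Dynkin diagram is a chain of 5 nodes with one extra node attached to the third node from one end (E_6), so the type is E_6.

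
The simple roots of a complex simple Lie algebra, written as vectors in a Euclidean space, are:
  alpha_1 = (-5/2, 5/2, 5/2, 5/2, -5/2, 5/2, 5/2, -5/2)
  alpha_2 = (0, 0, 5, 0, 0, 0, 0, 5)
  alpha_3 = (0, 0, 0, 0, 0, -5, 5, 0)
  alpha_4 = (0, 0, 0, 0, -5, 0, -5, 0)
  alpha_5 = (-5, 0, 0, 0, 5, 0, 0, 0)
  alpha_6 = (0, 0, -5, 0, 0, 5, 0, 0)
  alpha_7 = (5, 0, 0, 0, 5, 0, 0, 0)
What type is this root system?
type E_7

Compute the Cartan integers a_ij = 2(alpha_i, alpha_j)/(alpha_j, alpha_j); the resulting 7x7 Cartan matrix is
[[2, 0, 0, 0, 0, 0, -1], [0, 2, 0, 0, 0, -1, 0], [0, 0, 2, -1, 0, -1, 0], [0, 0, -1, 2, -1, 0, -1], [0, 0, 0, -1, 2, 0, 0], [0, -1, -1, 0, 0, 2, 0], [-1, 0, 0, -1, 0, 0, 2]].
All simple roots have the same length, so the diagram is simply laced. The associated Dynkin diagram is a chain of 6 nodes with one extra node attached to the third node from one end (E_7), so the type is E_7.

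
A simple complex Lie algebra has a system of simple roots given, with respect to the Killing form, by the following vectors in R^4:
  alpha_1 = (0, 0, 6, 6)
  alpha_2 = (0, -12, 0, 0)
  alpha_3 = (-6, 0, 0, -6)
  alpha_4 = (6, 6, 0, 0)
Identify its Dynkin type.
C_4 (sp(8))

Compute the Cartan integers a_ij = 2(alpha_i, alpha_j)/(alpha_j, alpha_j); the resulting 4x4 Cartan matrix is
[[2, 0, -1, 0], [0, 2, 0, -2], [-1, 0, 2, -1], [0, -1, -1, 2]].
The roots have two lengths (squared-length ratio 2:1); the short ones are alpha_{1,3,4}. The associated Dynkin diagram is a chain of 4 nodes with a double edge at one end; the terminal node there is the unique long simple root (C_4), so the type is C_4 (the algebra sp(8)).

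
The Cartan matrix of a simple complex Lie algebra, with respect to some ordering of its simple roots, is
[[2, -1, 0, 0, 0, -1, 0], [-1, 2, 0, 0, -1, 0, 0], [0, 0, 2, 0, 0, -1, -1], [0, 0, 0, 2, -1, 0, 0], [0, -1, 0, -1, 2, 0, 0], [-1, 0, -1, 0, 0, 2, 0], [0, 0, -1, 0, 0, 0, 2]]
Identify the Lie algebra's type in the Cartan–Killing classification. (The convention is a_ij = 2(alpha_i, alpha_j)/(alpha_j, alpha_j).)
A_7 (sl(8))

The matrix has rank 7 with 2's on the diagonal. Reading the off-diagonal entries as Dynkin edges (a single edge where a_ij = a_ji = -1; a double or triple edge where a_ij * a_ji = 2 or 3), the diagram is a chain of 7 nodes with single edges (A_7). One simple-root ordering that puts it in standard form is (alpha_4, alpha_5, alpha_2, alpha_1, alpha_6, alpha_3, alpha_7). So the algebra is type A_7, i.e. sl(8).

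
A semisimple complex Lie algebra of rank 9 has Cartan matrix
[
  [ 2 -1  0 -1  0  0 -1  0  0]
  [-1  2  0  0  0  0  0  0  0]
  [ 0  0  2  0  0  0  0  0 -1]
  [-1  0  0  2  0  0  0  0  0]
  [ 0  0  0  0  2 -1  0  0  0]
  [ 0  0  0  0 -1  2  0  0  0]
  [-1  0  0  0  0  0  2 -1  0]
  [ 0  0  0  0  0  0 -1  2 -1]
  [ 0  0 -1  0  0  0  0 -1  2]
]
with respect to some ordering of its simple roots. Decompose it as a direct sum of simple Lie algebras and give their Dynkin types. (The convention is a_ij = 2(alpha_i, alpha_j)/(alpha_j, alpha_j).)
The diagram associated to this matrix has two connected components: the simple roots {alpha_5, alpha_6} form a chain of 2 nodes with single edges (A_2), and {alpha_1, alpha_2, alpha_3, alpha_4, alpha_7, alpha_8, alpha_9} form a chain of 5 nodes with a fork of two nodes at one end (D_7). A semisimple Lie algebra decomposes uniquely as the direct sum of simple ideals, one per connected component of its Dynkin diagram, so g ≅ A_2 ⊕ D_7 (dimension 8 + 91 = 99).

A_2 + D_7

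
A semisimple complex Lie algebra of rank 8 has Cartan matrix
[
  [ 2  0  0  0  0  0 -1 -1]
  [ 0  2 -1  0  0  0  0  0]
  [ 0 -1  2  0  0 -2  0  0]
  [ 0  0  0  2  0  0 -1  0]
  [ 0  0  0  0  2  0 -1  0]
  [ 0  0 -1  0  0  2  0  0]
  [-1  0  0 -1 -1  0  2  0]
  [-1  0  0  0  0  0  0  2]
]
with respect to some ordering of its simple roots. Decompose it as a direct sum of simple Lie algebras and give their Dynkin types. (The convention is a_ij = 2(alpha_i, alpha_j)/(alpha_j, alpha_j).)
The diagram associated to this matrix has two connected components: the simple roots {alpha_2, alpha_3, alpha_6} form a chain of 3 nodes with a double edge at one end; the terminal node there is the unique short simple root (B_3), and {alpha_1, alpha_4, alpha_5, alpha_7, alpha_8} form a chain of 3 nodes with a fork of two nodes at one end (D_5). A semisimple Lie algebra decomposes uniquely as the direct sum of simple ideals, one per connected component of its Dynkin diagram, so g ≅ B_3 ⊕ D_5 (dimension 21 + 45 = 66).

B_3 ⊕ D_5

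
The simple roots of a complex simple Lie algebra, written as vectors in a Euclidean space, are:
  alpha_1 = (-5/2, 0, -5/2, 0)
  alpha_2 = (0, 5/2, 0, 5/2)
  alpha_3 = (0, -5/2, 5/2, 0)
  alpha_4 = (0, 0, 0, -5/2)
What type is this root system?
B_4 (so(9))

Compute the Cartan integers a_ij = 2(alpha_i, alpha_j)/(alpha_j, alpha_j); the resulting 4x4 Cartan matrix is
[[2, 0, -1, 0], [0, 2, -1, -2], [-1, -1, 2, 0], [0, -1, 0, 2]].
The roots have two lengths (squared-length ratio 2:1); the short ones are alpha_{4}. The associated Dynkin diagram is a chain of 4 nodes with a double edge at one end; the terminal node there is the unique short simple root (B_4), so the type is B_4 (the algebra so(9)).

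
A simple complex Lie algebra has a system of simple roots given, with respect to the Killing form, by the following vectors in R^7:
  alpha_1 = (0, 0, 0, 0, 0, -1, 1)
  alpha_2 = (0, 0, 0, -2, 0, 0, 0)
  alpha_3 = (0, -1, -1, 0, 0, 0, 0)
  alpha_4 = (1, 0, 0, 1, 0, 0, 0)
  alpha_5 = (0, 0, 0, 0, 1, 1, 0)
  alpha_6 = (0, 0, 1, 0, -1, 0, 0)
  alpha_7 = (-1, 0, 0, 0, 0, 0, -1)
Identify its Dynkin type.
Compute the Cartan integers a_ij = 2(alpha_i, alpha_j)/(alpha_j, alpha_j); the resulting 7x7 Cartan matrix is
[[2, 0, 0, 0, -1, 0, -1], [0, 2, 0, -2, 0, 0, 0], [0, 0, 2, 0, 0, -1, 0], [0, -1, 0, 2, 0, 0, -1], [-1, 0, 0, 0, 2, -1, 0], [0, 0, -1, 0, -1, 2, 0], [-1, 0, 0, -1, 0, 0, 2]].
The roots have two lengths (squared-length ratio 2:1); the short ones are alpha_{1,3,4,5,6,7}. The associated Dynkin diagram is a chain of 7 nodes with a double edge at one end; the terminal node there is the unique long simple root (C_7), so the type is C_7 (the algebra sp(14)).

C_7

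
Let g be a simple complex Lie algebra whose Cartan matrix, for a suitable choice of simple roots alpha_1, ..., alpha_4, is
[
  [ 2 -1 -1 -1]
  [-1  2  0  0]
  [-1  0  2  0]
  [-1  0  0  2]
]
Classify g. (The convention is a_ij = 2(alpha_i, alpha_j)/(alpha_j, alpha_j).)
The matrix has rank 4 with 2's on the diagonal. Reading the off-diagonal entries as Dynkin edges (a single edge where a_ij = a_ji = -1; a double or triple edge where a_ij * a_ji = 2 or 3), the diagram is a chain of 2 nodes with a fork of two nodes at one end (D_4). One simple-root ordering that puts it in standard form is (alpha_3, alpha_1, alpha_4, alpha_2). So the algebra is type D_4, i.e. so(8).

D_4 (so(8))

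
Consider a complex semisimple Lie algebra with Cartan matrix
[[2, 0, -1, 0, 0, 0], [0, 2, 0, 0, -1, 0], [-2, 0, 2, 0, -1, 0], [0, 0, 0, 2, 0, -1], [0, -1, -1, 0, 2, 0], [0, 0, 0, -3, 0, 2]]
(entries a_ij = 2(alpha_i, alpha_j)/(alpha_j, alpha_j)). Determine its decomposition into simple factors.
The diagram associated to this matrix has two connected components: the simple roots {alpha_1, alpha_2, alpha_3, alpha_5} form a chain of 4 nodes with a double edge at one end; the terminal node there is the unique short simple root (B_4), and {alpha_4, alpha_6} form two nodes joined by a triple edge (G_2). A semisimple Lie algebra decomposes uniquely as the direct sum of simple ideals, one per connected component of its Dynkin diagram, so g ≅ B_4 ⊕ G_2 (dimension 36 + 14 = 50).

type B_4 + type G_2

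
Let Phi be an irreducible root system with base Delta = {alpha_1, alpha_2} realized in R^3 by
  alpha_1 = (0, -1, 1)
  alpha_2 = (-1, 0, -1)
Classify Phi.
Compute the Cartan integers a_ij = 2(alpha_i, alpha_j)/(alpha_j, alpha_j); the resulting 2x2 Cartan matrix is
[[2, -1], [-1, 2]].
All simple roots have the same length, so the diagram is simply laced. The associated Dynkin diagram is a chain of 2 nodes with single edges (A_2), so the type is A_2 (the algebra sl(3)).

A_2 (sl(3))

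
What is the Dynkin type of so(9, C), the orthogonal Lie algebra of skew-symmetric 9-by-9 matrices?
This is so(9) with 9 odd, which has dimension 9(9-1)/2 = 36 and rank (9-1)/2 = 4. In the classification of classical Lie algebras, the orthogonal algebra so(2n+1) in an odd number of variables has type B_n; here n = 4, so the Dynkin diagram is a chain of 4 nodes with a double edge at one end; the terminal node there is the unique short simple root (B_4). Hence the type is B_4.

type B_4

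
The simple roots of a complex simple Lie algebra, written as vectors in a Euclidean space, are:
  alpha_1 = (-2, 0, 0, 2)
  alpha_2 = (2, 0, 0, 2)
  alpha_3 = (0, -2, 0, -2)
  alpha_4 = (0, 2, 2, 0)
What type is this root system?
Compute the Cartan integers a_ij = 2(alpha_i, alpha_j)/(alpha_j, alpha_j); the resulting 4x4 Cartan matrix is
[[2, 0, -1, 0], [0, 2, -1, 0], [-1, -1, 2, -1], [0, 0, -1, 2]].
All simple roots have the same length, so the diagram is simply laced. The associated Dynkin diagram is a chain of 2 nodes with a fork of two nodes at one end (D_4), so the type is D_4 (the algebra so(8)).

D_4 (so(8))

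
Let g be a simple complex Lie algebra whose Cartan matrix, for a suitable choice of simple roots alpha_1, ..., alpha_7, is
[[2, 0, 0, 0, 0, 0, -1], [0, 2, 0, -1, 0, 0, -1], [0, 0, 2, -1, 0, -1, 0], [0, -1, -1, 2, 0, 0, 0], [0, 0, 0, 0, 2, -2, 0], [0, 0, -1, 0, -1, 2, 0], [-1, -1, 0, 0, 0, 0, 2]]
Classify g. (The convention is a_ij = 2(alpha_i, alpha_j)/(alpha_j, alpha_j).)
The matrix has rank 7 with 2's on the diagonal. Reading the off-diagonal entries as Dynkin edges (a single edge where a_ij = a_ji = -1; a double or triple edge where a_ij * a_ji = 2 or 3), the diagram is a chain of 7 nodes with a double edge at one end; the terminal node there is the unique long simple root (C_7). One simple-root ordering that puts it in standard form is (alpha_1, alpha_7, alpha_2, alpha_4, alpha_3, alpha_6, alpha_5). So the algebra is type C_7, i.e. sp(14).

C_7 (sp(14))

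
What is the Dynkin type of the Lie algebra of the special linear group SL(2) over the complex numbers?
type A_1

This is sl(2), which has dimension 2^2 - 1 = 3 and rank 2 - 1 = 1 (a Cartan subalgebra is the diagonal traceless matrices). In the classification of classical Lie algebras, the special linear algebra sl(n+1) has type A_n; here n = 1, so the Dynkin diagram is a chain of 1 nodes with single edges (A_1). Hence the type is A_1.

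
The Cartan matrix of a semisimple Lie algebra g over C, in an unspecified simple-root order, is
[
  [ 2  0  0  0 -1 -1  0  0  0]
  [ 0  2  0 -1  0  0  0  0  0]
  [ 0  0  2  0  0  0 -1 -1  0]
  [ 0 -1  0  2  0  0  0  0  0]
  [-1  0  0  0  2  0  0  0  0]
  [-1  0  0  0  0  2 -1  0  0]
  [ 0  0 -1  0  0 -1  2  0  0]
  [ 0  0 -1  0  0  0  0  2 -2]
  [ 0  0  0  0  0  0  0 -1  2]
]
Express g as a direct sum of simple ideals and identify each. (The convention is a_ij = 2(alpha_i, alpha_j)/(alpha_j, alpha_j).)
type A_2 + type B_7

The diagram associated to this matrix has two connected components: the simple roots {alpha_2, alpha_4} form a chain of 2 nodes with single edges (A_2), and {alpha_1, alpha_3, alpha_5, alpha_6, alpha_7, alpha_8, alpha_9} form a chain of 7 nodes with a double edge at one end; the terminal node there is the unique short simple root (B_7). A semisimple Lie algebra decomposes uniquely as the direct sum of simple ideals, one per connected component of its Dynkin diagram, so g ≅ A_2 ⊕ B_7 (dimension 8 + 105 = 113).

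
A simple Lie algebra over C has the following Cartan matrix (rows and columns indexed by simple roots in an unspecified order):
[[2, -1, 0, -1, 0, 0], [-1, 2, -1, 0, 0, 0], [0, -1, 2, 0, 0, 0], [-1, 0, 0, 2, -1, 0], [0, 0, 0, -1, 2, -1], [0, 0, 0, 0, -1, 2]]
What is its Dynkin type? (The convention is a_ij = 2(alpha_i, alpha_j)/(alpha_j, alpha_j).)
The matrix has rank 6 with 2's on the diagonal. Reading the off-diagonal entries as Dynkin edges (a single edge where a_ij = a_ji = -1; a double or triple edge where a_ij * a_ji = 2 or 3), the diagram is a chain of 6 nodes with single edges (A_6). One simple-root ordering that puts it in standard form is (alpha_6, alpha_5, alpha_4, alpha_1, alpha_2, alpha_3). So the algebra is type A_6, i.e. sl(7).

A6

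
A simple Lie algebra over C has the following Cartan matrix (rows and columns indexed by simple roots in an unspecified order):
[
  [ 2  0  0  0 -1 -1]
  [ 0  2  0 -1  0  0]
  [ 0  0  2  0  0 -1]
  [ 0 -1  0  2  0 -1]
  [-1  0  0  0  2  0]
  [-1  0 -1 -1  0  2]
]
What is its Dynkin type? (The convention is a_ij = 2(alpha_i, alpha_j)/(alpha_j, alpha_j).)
E6

The matrix has rank 6 with 2's on the diagonal. Reading the off-diagonal entries as Dynkin edges (a single edge where a_ij = a_ji = -1; a double or triple edge where a_ij * a_ji = 2 or 3), the diagram is a chain of 5 nodes with one extra node attached to the third node from one end (E_6). One simple-root ordering that puts it in standard form is (alpha_5, alpha_3, alpha_1, alpha_6, alpha_4, alpha_2). So the algebra is type E_6.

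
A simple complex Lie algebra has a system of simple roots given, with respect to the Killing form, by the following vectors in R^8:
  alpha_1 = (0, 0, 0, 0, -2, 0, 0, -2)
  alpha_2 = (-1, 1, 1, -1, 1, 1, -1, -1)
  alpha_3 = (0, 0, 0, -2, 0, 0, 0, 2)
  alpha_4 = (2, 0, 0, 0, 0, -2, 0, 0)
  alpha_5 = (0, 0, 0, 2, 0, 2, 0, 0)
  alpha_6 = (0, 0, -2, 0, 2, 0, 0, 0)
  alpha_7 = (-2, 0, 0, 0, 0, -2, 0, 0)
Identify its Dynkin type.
Compute the Cartan integers a_ij = 2(alpha_i, alpha_j)/(alpha_j, alpha_j); the resulting 7x7 Cartan matrix is
[[2, 0, -1, 0, 0, -1, 0], [0, 2, 0, -1, 0, 0, 0], [-1, 0, 2, 0, -1, 0, 0], [0, -1, 0, 2, -1, 0, 0], [0, 0, -1, -1, 2, 0, -1], [-1, 0, 0, 0, 0, 2, 0], [0, 0, 0, 0, -1, 0, 2]].
All simple roots have the same length, so the diagram is simply laced. The associated Dynkin diagram is a chain of 6 nodes with one extra node attached to the third node from one end (E_7), so the type is E_7.

E_7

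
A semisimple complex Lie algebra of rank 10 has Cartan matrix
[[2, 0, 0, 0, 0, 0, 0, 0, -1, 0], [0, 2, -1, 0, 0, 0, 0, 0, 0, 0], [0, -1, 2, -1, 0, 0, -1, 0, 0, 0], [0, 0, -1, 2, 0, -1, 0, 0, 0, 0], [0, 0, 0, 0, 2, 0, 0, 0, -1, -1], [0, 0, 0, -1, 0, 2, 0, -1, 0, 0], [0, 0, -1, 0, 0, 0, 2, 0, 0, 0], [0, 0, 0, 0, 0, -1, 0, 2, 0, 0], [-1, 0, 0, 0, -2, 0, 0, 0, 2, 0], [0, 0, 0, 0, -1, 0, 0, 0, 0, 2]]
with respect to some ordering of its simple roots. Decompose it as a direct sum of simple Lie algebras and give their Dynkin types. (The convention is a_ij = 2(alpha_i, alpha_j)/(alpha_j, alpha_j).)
type D_6 + type F_4

The diagram associated to this matrix has two connected components: the simple roots {alpha_2, alpha_3, alpha_4, alpha_6, alpha_7, alpha_8} form a chain of 4 nodes with a fork of two nodes at one end (D_6), and {alpha_1, alpha_5, alpha_9, alpha_10} form a chain of 4 nodes with a double edge between the middle two (F_4). A semisimple Lie algebra decomposes uniquely as the direct sum of simple ideals, one per connected component of its Dynkin diagram, so g ≅ D_6 ⊕ F_4 (dimension 66 + 52 = 118).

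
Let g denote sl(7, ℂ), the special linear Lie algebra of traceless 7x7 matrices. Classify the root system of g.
A6

This is sl(7), which has dimension 7^2 - 1 = 48 and rank 7 - 1 = 6 (a Cartan subalgebra is the diagonal traceless matrices). In the classification of classical Lie algebras, the special linear algebra sl(n+1) has type A_n; here n = 6, so the Dynkin diagram is a chain of 6 nodes with single edges (A_6). Hence the type is A_6.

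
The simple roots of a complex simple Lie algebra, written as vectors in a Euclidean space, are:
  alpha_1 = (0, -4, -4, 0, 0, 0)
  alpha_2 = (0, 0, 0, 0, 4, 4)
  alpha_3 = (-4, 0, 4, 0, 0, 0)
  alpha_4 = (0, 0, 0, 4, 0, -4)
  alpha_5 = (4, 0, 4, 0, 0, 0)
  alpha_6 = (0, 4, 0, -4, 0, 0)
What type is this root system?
type D_6

Compute the Cartan integers a_ij = 2(alpha_i, alpha_j)/(alpha_j, alpha_j); the resulting 6x6 Cartan matrix is
[[2, 0, -1, 0, -1, -1], [0, 2, 0, -1, 0, 0], [-1, 0, 2, 0, 0, 0], [0, -1, 0, 2, 0, -1], [-1, 0, 0, 0, 2, 0], [-1, 0, 0, -1, 0, 2]].
All simple roots have the same length, so the diagram is simply laced. The associated Dynkin diagram is a chain of 4 nodes with a fork of two nodes at one end (D_6), so the type is D_6 (the algebra so(12)).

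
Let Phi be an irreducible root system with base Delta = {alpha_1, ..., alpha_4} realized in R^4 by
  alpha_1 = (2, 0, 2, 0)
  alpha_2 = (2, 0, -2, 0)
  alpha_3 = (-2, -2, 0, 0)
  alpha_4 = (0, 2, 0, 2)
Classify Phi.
D4

Compute the Cartan integers a_ij = 2(alpha_i, alpha_j)/(alpha_j, alpha_j); the resulting 4x4 Cartan matrix is
[[2, 0, -1, 0], [0, 2, -1, 0], [-1, -1, 2, -1], [0, 0, -1, 2]].
All simple roots have the same length, so the diagram is simply laced. The associated Dynkin diagram is a chain of 2 nodes with a fork of two nodes at one end (D_4), so the type is D_4 (the algebra so(8)).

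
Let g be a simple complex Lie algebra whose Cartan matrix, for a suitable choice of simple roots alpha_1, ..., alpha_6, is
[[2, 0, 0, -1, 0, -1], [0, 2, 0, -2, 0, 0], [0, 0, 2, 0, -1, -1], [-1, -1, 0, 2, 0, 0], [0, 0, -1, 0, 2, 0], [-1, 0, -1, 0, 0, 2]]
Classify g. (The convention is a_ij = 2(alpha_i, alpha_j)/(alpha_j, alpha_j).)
The matrix has rank 6 with 2's on the diagonal. Reading the off-diagonal entries as Dynkin edges (a single edge where a_ij = a_ji = -1; a double or triple edge where a_ij * a_ji = 2 or 3), the diagram is a chain of 6 nodes with a double edge at one end; the terminal node there is the unique long simple root (C_6). One simple-root ordering that puts it in standard form is (alpha_5, alpha_3, alpha_6, alpha_1, alpha_4, alpha_2). So the algebra is type C_6, i.e. sp(12).

type C_6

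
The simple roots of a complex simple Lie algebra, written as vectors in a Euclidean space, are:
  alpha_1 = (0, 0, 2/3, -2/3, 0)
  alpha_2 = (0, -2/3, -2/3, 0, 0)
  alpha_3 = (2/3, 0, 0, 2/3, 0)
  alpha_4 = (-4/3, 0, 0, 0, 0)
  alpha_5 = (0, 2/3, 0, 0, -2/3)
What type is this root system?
Compute the Cartan integers a_ij = 2(alpha_i, alpha_j)/(alpha_j, alpha_j); the resulting 5x5 Cartan matrix is
[[2, -1, -1, 0, 0], [-1, 2, 0, 0, -1], [-1, 0, 2, -1, 0], [0, 0, -2, 2, 0], [0, -1, 0, 0, 2]].
The roots have two lengths (squared-length ratio 2:1); the short ones are alpha_{1,2,3,5}. The associated Dynkin diagram is a chain of 5 nodes with a double edge at one end; the terminal node there is the unique long simple root (C_5), so the type is C_5 (the algebra sp(10)).

C_5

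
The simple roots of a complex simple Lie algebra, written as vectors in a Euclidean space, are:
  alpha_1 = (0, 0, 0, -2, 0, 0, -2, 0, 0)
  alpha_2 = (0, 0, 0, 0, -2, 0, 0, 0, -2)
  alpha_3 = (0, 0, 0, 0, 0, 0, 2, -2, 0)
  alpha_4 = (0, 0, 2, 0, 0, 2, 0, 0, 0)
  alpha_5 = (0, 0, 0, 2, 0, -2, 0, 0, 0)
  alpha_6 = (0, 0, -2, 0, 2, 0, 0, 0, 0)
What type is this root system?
A6

Compute the Cartan integers a_ij = 2(alpha_i, alpha_j)/(alpha_j, alpha_j); the resulting 6x6 Cartan matrix is
[[2, 0, -1, 0, -1, 0], [0, 2, 0, 0, 0, -1], [-1, 0, 2, 0, 0, 0], [0, 0, 0, 2, -1, -1], [-1, 0, 0, -1, 2, 0], [0, -1, 0, -1, 0, 2]].
All simple roots have the same length, so the diagram is simply laced. The associated Dynkin diagram is a chain of 6 nodes with single edges (A_6), so the type is A_6 (the algebra sl(7)).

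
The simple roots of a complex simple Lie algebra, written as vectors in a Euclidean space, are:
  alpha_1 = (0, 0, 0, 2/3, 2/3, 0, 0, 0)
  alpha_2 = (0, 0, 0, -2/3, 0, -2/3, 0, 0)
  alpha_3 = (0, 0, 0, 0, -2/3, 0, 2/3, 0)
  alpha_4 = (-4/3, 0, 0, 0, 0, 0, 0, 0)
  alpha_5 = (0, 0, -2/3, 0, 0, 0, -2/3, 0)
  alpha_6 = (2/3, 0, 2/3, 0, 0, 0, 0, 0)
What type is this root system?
Compute the Cartan integers a_ij = 2(alpha_i, alpha_j)/(alpha_j, alpha_j); the resulting 6x6 Cartan matrix is
[[2, -1, -1, 0, 0, 0], [-1, 2, 0, 0, 0, 0], [-1, 0, 2, 0, -1, 0], [0, 0, 0, 2, 0, -2], [0, 0, -1, 0, 2, -1], [0, 0, 0, -1, -1, 2]].
The roots have two lengths (squared-length ratio 2:1); the short ones are alpha_{1,2,3,5,6}. The associated Dynkin diagram is a chain of 6 nodes with a double edge at one end; the terminal node there is the unique long simple root (C_6), so the type is C_6 (the algebra sp(12)).

C_6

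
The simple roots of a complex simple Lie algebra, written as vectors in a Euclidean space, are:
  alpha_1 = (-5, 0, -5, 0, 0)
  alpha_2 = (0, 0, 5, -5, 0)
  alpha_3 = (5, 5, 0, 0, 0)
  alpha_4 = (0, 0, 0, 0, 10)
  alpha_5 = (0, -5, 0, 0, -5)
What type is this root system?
Compute the Cartan integers a_ij = 2(alpha_i, alpha_j)/(alpha_j, alpha_j); the resulting 5x5 Cartan matrix is
[[2, -1, -1, 0, 0], [-1, 2, 0, 0, 0], [-1, 0, 2, 0, -1], [0, 0, 0, 2, -2], [0, 0, -1, -1, 2]].
The roots have two lengths (squared-length ratio 2:1); the short ones are alpha_{1,2,3,5}. The associated Dynkin diagram is a chain of 5 nodes with a double edge at one end; the terminal node there is the unique long simple root (C_5), so the type is C_5 (the algebra sp(10)).

type C_5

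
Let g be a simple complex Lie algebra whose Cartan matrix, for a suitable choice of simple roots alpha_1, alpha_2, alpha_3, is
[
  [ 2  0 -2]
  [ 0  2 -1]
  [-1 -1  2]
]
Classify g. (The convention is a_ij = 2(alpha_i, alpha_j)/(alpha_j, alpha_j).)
C3

The matrix has rank 3 with 2's on the diagonal. Reading the off-diagonal entries as Dynkin edges (a single edge where a_ij = a_ji = -1; a double or triple edge where a_ij * a_ji = 2 or 3), the diagram is a chain of 3 nodes with a double edge at one end; the terminal node there is the unique long simple root (C_3). One simple-root ordering that puts it in standard form is (alpha_2, alpha_3, alpha_1). So the algebra is type C_3, i.e. sp(6).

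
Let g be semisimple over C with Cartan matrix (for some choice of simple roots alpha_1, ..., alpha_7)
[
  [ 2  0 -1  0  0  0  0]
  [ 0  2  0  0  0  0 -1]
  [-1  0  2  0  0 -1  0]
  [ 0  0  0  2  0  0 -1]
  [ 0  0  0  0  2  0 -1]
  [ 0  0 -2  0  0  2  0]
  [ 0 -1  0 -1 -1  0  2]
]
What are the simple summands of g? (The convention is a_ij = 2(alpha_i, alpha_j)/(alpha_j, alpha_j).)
The diagram associated to this matrix has two connected components: the simple roots {alpha_1, alpha_3, alpha_6} form a chain of 3 nodes with a double edge at one end; the terminal node there is the unique long simple root (C_3), and {alpha_2, alpha_4, alpha_5, alpha_7} form a chain of 2 nodes with a fork of two nodes at one end (D_4). A semisimple Lie algebra decomposes uniquely as the direct sum of simple ideals, one per connected component of its Dynkin diagram, so g ≅ C_3 ⊕ D_4 (dimension 21 + 28 = 49).

C_3 ⊕ D_4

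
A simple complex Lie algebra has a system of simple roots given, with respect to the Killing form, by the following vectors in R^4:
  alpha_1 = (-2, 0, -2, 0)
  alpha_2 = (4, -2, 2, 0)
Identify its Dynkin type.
G2

Compute the Cartan integers a_ij = 2(alpha_i, alpha_j)/(alpha_j, alpha_j); the resulting 2x2 Cartan matrix is
[[2, -1], [-3, 2]].
The roots have two lengths (squared-length ratio 3:1); the short ones are alpha_{1}. The associated Dynkin diagram is two nodes joined by a triple edge (G_2), so the type is G_2.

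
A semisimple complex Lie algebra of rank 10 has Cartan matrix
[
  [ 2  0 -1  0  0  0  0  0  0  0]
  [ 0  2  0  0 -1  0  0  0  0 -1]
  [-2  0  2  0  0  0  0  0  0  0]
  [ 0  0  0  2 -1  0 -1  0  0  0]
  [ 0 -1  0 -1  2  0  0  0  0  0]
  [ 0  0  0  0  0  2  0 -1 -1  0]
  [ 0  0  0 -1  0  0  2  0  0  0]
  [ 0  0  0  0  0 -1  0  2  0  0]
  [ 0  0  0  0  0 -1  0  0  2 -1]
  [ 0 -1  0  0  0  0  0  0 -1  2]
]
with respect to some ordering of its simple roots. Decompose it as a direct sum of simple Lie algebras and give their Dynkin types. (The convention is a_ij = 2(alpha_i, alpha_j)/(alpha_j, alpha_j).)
The diagram associated to this matrix has two connected components: the simple roots {alpha_2, alpha_4, alpha_5, alpha_6, alpha_7, alpha_8, alpha_9, alpha_10} form a chain of 8 nodes with single edges (A_8), and {alpha_1, alpha_3} form a chain of 2 nodes with a double edge at one end; the terminal node there is the unique short simple root (B_2). A semisimple Lie algebra decomposes uniquely as the direct sum of simple ideals, one per connected component of its Dynkin diagram, so g ≅ A_8 ⊕ B_2 (dimension 80 + 10 = 90).

type A_8 + type B_2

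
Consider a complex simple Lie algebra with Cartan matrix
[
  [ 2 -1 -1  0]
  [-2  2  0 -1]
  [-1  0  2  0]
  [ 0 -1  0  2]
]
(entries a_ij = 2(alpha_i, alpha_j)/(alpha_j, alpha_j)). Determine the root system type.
F_4

The matrix has rank 4 with 2's on the diagonal. Reading the off-diagonal entries as Dynkin edges (a single edge where a_ij = a_ji = -1; a double or triple edge where a_ij * a_ji = 2 or 3), the diagram is a chain of 4 nodes with a double edge between the middle two (F_4). One simple-root ordering that puts it in standard form is (alpha_4, alpha_2, alpha_1, alpha_3). So the algebra is type F_4.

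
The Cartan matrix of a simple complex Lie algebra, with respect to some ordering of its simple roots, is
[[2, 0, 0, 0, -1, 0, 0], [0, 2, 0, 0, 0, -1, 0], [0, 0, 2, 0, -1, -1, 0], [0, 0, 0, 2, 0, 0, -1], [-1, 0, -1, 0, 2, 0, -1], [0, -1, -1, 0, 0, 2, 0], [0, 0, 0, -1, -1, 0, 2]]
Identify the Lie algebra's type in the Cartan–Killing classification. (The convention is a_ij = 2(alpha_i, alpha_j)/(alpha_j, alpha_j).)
The matrix has rank 7 with 2's on the diagonal. Reading the off-diagonal entries as Dynkin edges (a single edge where a_ij = a_ji = -1; a double or triple edge where a_ij * a_ji = 2 or 3), the diagram is a chain of 6 nodes with one extra node attached to the third node from one end (E_7). One simple-root ordering that puts it in standard form is (alpha_4, alpha_1, alpha_7, alpha_5, alpha_3, alpha_6, alpha_2). So the algebra is type E_7.

E_7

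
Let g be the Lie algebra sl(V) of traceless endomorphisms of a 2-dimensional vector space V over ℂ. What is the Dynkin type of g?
This is sl(2), which has dimension 2^2 - 1 = 3 and rank 2 - 1 = 1 (a Cartan subalgebra is the diagonal traceless matrices). In the classification of classical Lie algebras, the special linear algebra sl(n+1) has type A_n; here n = 1, so the Dynkin diagram is a chain of 1 nodes with single edges (A_1). Hence the type is A_1.

A1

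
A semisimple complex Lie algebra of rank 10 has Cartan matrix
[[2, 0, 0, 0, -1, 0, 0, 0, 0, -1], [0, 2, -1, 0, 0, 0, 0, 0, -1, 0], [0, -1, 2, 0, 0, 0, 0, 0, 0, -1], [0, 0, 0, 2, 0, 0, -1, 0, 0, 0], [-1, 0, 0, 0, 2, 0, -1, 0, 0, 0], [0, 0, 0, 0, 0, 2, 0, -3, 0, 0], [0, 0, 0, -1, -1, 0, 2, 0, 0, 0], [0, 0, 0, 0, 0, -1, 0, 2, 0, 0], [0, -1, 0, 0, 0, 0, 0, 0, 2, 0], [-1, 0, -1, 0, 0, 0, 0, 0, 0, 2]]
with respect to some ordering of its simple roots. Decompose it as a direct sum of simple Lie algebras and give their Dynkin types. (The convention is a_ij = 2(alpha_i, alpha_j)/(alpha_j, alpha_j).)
type A_8 + type G_2

The diagram associated to this matrix has two connected components: the simple roots {alpha_1, alpha_2, alpha_3, alpha_4, alpha_5, alpha_7, alpha_9, alpha_10} form a chain of 8 nodes with single edges (A_8), and {alpha_6, alpha_8} form two nodes joined by a triple edge (G_2). A semisimple Lie algebra decomposes uniquely as the direct sum of simple ideals, one per connected component of its Dynkin diagram, so g ≅ A_8 ⊕ G_2 (dimension 80 + 14 = 94).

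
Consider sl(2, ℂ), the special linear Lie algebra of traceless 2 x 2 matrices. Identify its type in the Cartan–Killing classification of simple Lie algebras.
type A_1

This is sl(2), which has dimension 2^2 - 1 = 3 and rank 2 - 1 = 1 (a Cartan subalgebra is the diagonal traceless matrices). In the classification of classical Lie algebras, the special linear algebra sl(n+1) has type A_n; here n = 1, so the Dynkin diagram is a chain of 1 nodes with single edges (A_1). Hence the type is A_1.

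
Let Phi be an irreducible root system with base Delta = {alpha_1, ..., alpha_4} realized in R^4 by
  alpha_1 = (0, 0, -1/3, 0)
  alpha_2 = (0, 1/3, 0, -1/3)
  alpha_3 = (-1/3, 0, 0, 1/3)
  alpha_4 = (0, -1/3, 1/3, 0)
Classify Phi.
B_4 (so(9))

Compute the Cartan integers a_ij = 2(alpha_i, alpha_j)/(alpha_j, alpha_j); the resulting 4x4 Cartan matrix is
[[2, 0, 0, -1], [0, 2, -1, -1], [0, -1, 2, 0], [-2, -1, 0, 2]].
The roots have two lengths (squared-length ratio 2:1); the short ones are alpha_{1}. The associated Dynkin diagram is a chain of 4 nodes with a double edge at one end; the terminal node there is the unique short simple root (B_4), so the type is B_4 (the algebra so(9)).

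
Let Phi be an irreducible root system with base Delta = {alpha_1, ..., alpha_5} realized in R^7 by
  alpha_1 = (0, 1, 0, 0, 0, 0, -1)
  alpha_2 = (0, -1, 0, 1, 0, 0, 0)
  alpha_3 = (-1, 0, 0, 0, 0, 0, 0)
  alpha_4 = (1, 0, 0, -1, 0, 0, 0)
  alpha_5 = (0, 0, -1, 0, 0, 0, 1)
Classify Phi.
B5

Compute the Cartan integers a_ij = 2(alpha_i, alpha_j)/(alpha_j, alpha_j); the resulting 5x5 Cartan matrix is
[[2, -1, 0, 0, -1], [-1, 2, 0, -1, 0], [0, 0, 2, -1, 0], [0, -1, -2, 2, 0], [-1, 0, 0, 0, 2]].
The roots have two lengths (squared-length ratio 2:1); the short ones are alpha_{3}. The associated Dynkin diagram is a chain of 5 nodes with a double edge at one end; the terminal node there is the unique short simple root (B_5), so the type is B_5 (the algebra so(11)).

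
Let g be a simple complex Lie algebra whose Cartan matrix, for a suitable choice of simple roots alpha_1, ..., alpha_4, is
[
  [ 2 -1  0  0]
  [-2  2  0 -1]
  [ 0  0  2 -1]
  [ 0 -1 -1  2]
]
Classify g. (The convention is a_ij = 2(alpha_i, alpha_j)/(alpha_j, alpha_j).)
type B_4

The matrix has rank 4 with 2's on the diagonal. Reading the off-diagonal entries as Dynkin edges (a single edge where a_ij = a_ji = -1; a double or triple edge where a_ij * a_ji = 2 or 3), the diagram is a chain of 4 nodes with a double edge at one end; the terminal node there is the unique short simple root (B_4). One simple-root ordering that puts it in standard form is (alpha_3, alpha_4, alpha_2, alpha_1). So the algebra is type B_4, i.e. so(9).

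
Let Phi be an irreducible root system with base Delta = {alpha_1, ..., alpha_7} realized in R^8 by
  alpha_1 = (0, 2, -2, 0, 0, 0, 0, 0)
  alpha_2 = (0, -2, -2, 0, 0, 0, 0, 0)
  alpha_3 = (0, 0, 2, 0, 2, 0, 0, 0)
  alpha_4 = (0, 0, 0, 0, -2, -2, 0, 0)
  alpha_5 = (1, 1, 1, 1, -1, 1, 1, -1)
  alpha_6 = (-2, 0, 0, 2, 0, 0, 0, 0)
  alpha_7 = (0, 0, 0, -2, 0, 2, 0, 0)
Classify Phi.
E_7

Compute the Cartan integers a_ij = 2(alpha_i, alpha_j)/(alpha_j, alpha_j); the resulting 7x7 Cartan matrix is
[[2, 0, -1, 0, 0, 0, 0], [0, 2, -1, 0, -1, 0, 0], [-1, -1, 2, -1, 0, 0, 0], [0, 0, -1, 2, 0, 0, -1], [0, -1, 0, 0, 2, 0, 0], [0, 0, 0, 0, 0, 2, -1], [0, 0, 0, -1, 0, -1, 2]].
All simple roots have the same length, so the diagram is simply laced. The associated Dynkin diagram is a chain of 6 nodes with one extra node attached to the third node from one end (E_7), so the type is E_7.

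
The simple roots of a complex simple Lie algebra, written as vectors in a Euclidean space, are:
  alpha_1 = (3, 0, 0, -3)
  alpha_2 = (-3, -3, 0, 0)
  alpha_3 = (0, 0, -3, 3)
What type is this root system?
A3

Compute the Cartan integers a_ij = 2(alpha_i, alpha_j)/(alpha_j, alpha_j); the resulting 3x3 Cartan matrix is
[[2, -1, -1], [-1, 2, 0], [-1, 0, 2]].
All simple roots have the same length, so the diagram is simply laced. The associated Dynkin diagram is a chain of 3 nodes with single edges (A_3), so the type is A_3 (the algebra sl(4)).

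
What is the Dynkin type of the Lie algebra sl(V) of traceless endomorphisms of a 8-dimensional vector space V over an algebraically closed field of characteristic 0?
type A_7

This is sl(8), which has dimension 8^2 - 1 = 63 and rank 8 - 1 = 7 (a Cartan subalgebra is the diagonal traceless matrices). In the classification of classical Lie algebras, the special linear algebra sl(n+1) has type A_n; here n = 7, so the Dynkin diagram is a chain of 7 nodes with single edges (A_7). Hence the type is A_7.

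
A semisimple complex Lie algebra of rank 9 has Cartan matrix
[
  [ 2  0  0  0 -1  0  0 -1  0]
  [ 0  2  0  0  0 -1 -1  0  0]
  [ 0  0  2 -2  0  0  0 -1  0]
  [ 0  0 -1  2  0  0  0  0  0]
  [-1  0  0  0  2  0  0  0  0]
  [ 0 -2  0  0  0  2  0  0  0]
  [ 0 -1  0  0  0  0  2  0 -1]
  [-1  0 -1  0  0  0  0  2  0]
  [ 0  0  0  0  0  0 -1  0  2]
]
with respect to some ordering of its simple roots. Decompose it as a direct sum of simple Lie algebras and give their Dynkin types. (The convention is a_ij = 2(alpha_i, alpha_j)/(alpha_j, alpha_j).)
type B_5 + type C_4

The diagram associated to this matrix has two connected components: the simple roots {alpha_1, alpha_3, alpha_4, alpha_5, alpha_8} form a chain of 5 nodes with a double edge at one end; the terminal node there is the unique short simple root (B_5), and {alpha_2, alpha_6, alpha_7, alpha_9} form a chain of 4 nodes with a double edge at one end; the terminal node there is the unique long simple root (C_4). A semisimple Lie algebra decomposes uniquely as the direct sum of simple ideals, one per connected component of its Dynkin diagram, so g ≅ B_5 ⊕ C_4 (dimension 55 + 36 = 91).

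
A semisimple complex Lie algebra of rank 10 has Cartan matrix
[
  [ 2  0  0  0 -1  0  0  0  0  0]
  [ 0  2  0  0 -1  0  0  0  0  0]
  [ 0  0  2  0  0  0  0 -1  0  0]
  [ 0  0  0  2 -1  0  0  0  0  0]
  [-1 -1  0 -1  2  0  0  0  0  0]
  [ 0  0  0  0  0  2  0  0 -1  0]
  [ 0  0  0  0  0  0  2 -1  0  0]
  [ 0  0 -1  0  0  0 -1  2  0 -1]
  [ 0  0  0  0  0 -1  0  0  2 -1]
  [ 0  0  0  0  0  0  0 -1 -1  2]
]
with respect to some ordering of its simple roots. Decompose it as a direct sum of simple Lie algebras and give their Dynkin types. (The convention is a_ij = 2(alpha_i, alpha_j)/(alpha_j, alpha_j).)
The diagram associated to this matrix has two connected components: the simple roots {alpha_1, alpha_2, alpha_4, alpha_5} form a chain of 2 nodes with a fork of two nodes at one end (D_4), and {alpha_3, alpha_6, alpha_7, alpha_8, alpha_9, alpha_10} form a chain of 4 nodes with a fork of two nodes at one end (D_6). A semisimple Lie algebra decomposes uniquely as the direct sum of simple ideals, one per connected component of its Dynkin diagram, so g ≅ D_4 ⊕ D_6 (dimension 28 + 66 = 94).

D_4 (so(8)) + D_6 (so(12))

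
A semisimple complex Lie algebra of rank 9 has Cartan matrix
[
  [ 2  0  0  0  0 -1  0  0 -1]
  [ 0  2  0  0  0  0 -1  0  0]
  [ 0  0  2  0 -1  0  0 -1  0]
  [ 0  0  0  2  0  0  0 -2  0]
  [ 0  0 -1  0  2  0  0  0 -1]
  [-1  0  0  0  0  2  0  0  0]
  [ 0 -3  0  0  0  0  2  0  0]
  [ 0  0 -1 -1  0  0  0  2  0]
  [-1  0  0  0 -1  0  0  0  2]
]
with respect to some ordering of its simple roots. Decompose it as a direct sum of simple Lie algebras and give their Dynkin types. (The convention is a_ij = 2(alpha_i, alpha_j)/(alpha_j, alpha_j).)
The diagram associated to this matrix has two connected components: the simple roots {alpha_1, alpha_3, alpha_4, alpha_5, alpha_6, alpha_8, alpha_9} form a chain of 7 nodes with a double edge at one end; the terminal node there is the unique long simple root (C_7), and {alpha_2, alpha_7} form two nodes joined by a triple edge (G_2). A semisimple Lie algebra decomposes uniquely as the direct sum of simple ideals, one per connected component of its Dynkin diagram, so g ≅ C_7 ⊕ G_2 (dimension 105 + 14 = 119).

C7 + G2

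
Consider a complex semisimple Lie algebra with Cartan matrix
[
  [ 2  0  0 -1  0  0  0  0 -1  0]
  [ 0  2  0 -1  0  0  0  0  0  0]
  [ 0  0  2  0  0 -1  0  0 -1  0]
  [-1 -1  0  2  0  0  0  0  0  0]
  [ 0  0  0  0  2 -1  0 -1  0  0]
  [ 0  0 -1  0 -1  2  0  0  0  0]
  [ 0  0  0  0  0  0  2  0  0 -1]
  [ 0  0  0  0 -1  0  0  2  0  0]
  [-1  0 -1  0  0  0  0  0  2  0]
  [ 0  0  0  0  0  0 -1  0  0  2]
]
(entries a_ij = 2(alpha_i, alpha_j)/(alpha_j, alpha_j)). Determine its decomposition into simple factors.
A_2 + A_8

The diagram associated to this matrix has two connected components: the simple roots {alpha_7, alpha_10} form a chain of 2 nodes with single edges (A_2), and {alpha_1, alpha_2, alpha_3, alpha_4, alpha_5, alpha_6, alpha_8, alpha_9} form a chain of 8 nodes with single edges (A_8). A semisimple Lie algebra decomposes uniquely as the direct sum of simple ideals, one per connected component of its Dynkin diagram, so g ≅ A_2 ⊕ A_8 (dimension 8 + 80 = 88).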